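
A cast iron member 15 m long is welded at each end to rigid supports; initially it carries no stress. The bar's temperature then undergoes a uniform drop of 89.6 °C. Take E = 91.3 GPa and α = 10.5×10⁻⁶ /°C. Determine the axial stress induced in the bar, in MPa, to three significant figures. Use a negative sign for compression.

85.9 MPa

Free thermal expansion αLΔT = 10.5e-6 · 15000 · -89.6 = -14.11 mm.
The walls impose strain ε = −(-14.11)/15000 = 9.4080e-04; σ = Eε = 91300 · 9.4080e-04 = 85.9 MPa.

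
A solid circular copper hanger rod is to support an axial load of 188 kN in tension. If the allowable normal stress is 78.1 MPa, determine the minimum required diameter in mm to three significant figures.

Required area A ≥ P/σ_allow = 188000/78.1 = 2407 mm².
For a solid circular section, d ≥ √(4A/π) = 55.36 mm.

55.4 mm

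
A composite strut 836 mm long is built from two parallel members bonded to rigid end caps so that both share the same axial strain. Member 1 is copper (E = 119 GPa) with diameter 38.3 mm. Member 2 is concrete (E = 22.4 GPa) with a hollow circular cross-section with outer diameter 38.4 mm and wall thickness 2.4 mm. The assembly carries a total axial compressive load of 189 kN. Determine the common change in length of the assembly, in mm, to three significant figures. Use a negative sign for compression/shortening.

-1.10 mm

A_1 = 1152 mm².
A_2 = 271.4 mm².
Equal strain + equilibrium ⇒ each member carries load in proportion to AE: A₁E₁ = 137100000 N, A₂E₂ = 6080000 N, ΣAE = 143200000 N.
δ = PL/ΣAE = -189000·836/143200000 = -1.104 mm.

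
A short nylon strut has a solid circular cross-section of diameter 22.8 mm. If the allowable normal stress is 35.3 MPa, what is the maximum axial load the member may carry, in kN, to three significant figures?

14.4 kN

A = 408.3 mm².
P_max = σ_allow · A = 35.3 · 408.3 = 14410 N = 14.41 kN.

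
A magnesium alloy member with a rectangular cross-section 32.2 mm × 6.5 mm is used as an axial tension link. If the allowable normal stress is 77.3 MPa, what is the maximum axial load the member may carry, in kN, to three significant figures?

16.2 kN

A = 209.3 mm².
P_max = σ_allow · A = 77.3 · 209.3 = 16180 N = 16.18 kN.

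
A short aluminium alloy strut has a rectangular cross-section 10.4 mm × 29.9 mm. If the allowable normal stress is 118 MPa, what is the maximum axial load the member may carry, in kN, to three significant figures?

36.7 kN

A = 311 mm².
P_max = σ_allow · A = 118 · 311 = 36690 N = 36.69 kN.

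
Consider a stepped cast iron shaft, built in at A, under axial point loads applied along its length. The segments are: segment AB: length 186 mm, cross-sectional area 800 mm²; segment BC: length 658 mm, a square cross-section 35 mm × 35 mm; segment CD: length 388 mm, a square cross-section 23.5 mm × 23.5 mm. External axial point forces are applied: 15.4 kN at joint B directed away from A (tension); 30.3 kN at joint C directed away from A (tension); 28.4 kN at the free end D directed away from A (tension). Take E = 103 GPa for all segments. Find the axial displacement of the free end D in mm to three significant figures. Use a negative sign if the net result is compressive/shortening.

0.667 mm

Internal axial forces (sectioning from the free end, tension +): N_CD = 28.4 kN, N_BC = 58.7 kN, N_AB = 74.1 kN.
A_BC = 1225 mm².
A_CD = 552.2 mm².
δ_AB = 74100·186/(800·103000) = 0.1673 mm
δ_BC = 58700·658/(1225·103000) = 0.3061 mm
δ_CD = 28400·388/(552.2·103000) = 0.1937 mm
δ = Σδ_i = 0.6671 mm.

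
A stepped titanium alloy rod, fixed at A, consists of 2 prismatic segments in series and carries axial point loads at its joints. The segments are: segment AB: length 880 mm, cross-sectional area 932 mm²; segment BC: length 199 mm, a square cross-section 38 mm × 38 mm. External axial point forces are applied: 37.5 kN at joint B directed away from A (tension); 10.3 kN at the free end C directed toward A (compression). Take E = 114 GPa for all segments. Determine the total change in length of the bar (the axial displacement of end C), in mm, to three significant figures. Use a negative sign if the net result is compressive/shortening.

Internal axial forces (sectioning from the free end, tension +): N_BC = -10.3 kN, N_AB = 27.2 kN.
A_BC = 1444 mm².
δ_AB = 27200·880/(932·114000) = 0.2253 mm
δ_BC = -10300·199/(1444·114000) = -0.01245 mm
δ = Σδ_i = 0.2128 mm.

0.213 mm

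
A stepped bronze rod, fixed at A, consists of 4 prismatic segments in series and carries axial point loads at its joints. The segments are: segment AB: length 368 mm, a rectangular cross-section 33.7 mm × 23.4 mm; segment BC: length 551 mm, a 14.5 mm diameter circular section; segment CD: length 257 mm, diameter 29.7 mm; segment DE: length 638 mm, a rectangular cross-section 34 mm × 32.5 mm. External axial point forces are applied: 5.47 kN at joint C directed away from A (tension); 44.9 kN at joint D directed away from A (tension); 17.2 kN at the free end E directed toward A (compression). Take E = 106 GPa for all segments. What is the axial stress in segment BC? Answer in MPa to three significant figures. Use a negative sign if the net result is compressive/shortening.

201 MPa

Internal axial forces (sectioning from the free end, tension +): N_DE = -17.2 kN, N_CD = 27.7 kN, N_BC = 33.17 kN, N_AB = 33.17 kN.
A_BC = 165.1 mm².
σ_BC = N_BC/A_BC = 33170/165.1 = 200.9 MPa.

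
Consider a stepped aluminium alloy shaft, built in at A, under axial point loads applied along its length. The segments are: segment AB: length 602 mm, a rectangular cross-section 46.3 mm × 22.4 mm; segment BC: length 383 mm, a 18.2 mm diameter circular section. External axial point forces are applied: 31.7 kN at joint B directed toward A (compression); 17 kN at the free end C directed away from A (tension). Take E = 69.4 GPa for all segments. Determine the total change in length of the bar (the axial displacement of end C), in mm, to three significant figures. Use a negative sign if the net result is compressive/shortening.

0.238 mm

Internal axial forces (sectioning from the free end, tension +): N_BC = 17 kN, N_AB = -14.7 kN.
A_AB = 1037 mm².
A_BC = 260.2 mm².
δ_AB = -14700·602/(1037·69400) = -0.1229 mm
δ_BC = 17000·383/(260.2·69400) = 0.3606 mm
δ = Σδ_i = 0.2377 mm.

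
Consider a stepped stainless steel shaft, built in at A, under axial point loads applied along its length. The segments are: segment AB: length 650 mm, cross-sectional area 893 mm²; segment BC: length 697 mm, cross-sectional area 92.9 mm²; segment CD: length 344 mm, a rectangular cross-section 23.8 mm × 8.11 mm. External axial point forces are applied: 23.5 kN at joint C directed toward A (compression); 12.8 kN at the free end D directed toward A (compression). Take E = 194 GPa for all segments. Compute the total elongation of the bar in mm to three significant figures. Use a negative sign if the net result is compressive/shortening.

-1.66 mm

Internal axial forces (sectioning from the free end, tension +): N_CD = -12.8 kN, N_BC = -36.3 kN, N_AB = -36.3 kN.
A_CD = 193 mm².
δ_AB = -36300·650/(893·194000) = -0.1362 mm
δ_BC = -36300·697/(92.9·194000) = -1.404 mm
δ_CD = -12800·344/(193·194000) = -0.1176 mm
δ = Σδ_i = -1.658 mm.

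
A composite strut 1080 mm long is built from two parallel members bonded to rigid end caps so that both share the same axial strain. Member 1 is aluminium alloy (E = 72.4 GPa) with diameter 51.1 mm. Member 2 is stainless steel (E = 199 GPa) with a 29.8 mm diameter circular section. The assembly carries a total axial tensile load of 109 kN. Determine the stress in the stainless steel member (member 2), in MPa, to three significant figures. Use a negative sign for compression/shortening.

A_1 = 2051 mm².
A_2 = 697.5 mm².
Equal strain + equilibrium ⇒ each member carries load in proportion to AE: A₁E₁ = 148500000 N, A₂E₂ = 138800000 N, ΣAE = 287300000 N.
σ₂ = P·E₂/ΣAE = 109000·199000/287300000 = 75.51 MPa.

75.5 MPa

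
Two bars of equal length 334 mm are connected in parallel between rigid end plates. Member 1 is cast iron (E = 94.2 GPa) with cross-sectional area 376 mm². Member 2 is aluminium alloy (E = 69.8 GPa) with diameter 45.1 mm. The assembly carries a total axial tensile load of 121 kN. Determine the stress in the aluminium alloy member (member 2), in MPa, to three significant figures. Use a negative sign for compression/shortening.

57.5 MPa

A_2 = 1598 mm².
Equal strain + equilibrium ⇒ each member carries load in proportion to AE: A₁E₁ = 35420000 N, A₂E₂ = 111500000 N, ΣAE = 146900000 N.
σ₂ = P·E₂/ΣAE = 121000·69800/146900000 = 57.48 MPa.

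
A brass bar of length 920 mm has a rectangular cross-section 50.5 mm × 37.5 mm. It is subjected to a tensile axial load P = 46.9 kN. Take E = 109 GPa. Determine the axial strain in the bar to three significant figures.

2.27e-04

A = 1894 mm².
σ = N/A = 24.77 MPa; ε = σ/E = 24.77/109000 = 2.272e-04.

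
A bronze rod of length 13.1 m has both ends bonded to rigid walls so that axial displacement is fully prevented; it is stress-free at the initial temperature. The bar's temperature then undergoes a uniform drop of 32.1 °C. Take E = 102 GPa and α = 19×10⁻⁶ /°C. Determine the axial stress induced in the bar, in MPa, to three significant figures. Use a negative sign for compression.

62.2 MPa

Free thermal expansion αLΔT = 19e-6 · 13100 · -32.1 = -7.99 mm.
The walls impose strain ε = −(-7.99)/13100 = 6.0990e-04; σ = Eε = 102000 · 6.0990e-04 = 62.21 MPa.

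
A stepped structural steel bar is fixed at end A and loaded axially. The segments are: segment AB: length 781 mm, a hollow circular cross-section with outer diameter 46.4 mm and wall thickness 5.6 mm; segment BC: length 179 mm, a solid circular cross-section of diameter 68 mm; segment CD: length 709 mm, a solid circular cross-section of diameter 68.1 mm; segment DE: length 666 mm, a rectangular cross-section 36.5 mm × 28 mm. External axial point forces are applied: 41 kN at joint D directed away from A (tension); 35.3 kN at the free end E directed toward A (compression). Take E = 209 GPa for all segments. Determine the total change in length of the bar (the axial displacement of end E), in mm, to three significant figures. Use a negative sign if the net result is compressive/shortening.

-0.0737 mm

Internal axial forces (sectioning from the free end, tension +): N_DE = -35.3 kN, N_CD = 5.7 kN, N_BC = 5.7 kN, N_AB = 5.7 kN.
A_AB = 717.8 mm².
A_BC = 3632 mm².
A_CD = 3642 mm².
A_DE = 1022 mm².
δ_AB = 5700·781/(717.8·209000) = 0.02967 mm
δ_BC = 5700·179/(3632·209000) = 0.001344 mm
δ_CD = 5700·709/(3642·209000) = 0.005309 mm
δ_DE = -35300·666/(1022·209000) = -0.1101 mm
δ = Σδ_i = -0.07374 mm.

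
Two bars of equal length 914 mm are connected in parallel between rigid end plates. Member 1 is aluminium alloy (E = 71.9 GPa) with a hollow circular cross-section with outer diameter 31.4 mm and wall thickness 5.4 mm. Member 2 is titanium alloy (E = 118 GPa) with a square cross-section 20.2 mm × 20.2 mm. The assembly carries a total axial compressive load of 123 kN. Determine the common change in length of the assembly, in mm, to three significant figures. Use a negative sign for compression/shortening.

A_1 = 441.1 mm².
A_2 = 408 mm².
Equal strain + equilibrium ⇒ each member carries load in proportion to AE: A₁E₁ = 31710000 N, A₂E₂ = 48150000 N, ΣAE = 79860000 N.
δ = PL/ΣAE = -123000·914/79860000 = -1.408 mm.

-1.41 mm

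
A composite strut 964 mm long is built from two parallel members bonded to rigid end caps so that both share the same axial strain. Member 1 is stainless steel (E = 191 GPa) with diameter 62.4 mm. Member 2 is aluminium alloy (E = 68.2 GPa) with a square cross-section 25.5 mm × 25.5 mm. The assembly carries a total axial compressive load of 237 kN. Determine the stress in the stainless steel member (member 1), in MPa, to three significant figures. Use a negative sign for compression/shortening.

A_1 = 3058 mm².
A_2 = 650.2 mm².
Equal strain + equilibrium ⇒ each member carries load in proportion to AE: A₁E₁ = 584100000 N, A₂E₂ = 44350000 N, ΣAE = 628500000 N.
σ₁ = P·E₁/ΣAE = -237000·191000/628500000 = -72.03 MPa.

-72.0 MPa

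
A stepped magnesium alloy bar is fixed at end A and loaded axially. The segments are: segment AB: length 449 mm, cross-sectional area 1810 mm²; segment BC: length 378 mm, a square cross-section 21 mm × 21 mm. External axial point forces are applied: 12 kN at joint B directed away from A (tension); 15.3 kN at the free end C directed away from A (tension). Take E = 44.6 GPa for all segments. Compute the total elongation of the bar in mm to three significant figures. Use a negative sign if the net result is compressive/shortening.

Internal axial forces (sectioning from the free end, tension +): N_BC = 15.3 kN, N_AB = 27.3 kN.
A_BC = 441 mm².
δ_AB = 27300·449/(1810·44600) = 0.1518 mm
δ_BC = 15300·378/(441·44600) = 0.294 mm
δ = Σδ_i = 0.4459 mm.

0.446 mm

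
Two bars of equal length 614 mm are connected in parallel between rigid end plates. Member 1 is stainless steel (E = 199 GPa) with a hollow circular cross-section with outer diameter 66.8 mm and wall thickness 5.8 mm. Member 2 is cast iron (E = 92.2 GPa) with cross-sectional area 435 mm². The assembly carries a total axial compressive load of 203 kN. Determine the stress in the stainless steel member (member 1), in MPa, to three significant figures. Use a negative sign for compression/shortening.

A_1 = 1111 mm².
Equal strain + equilibrium ⇒ each member carries load in proportion to AE: A₁E₁ = 221200000 N, A₂E₂ = 40110000 N, ΣAE = 261300000 N.
σ₁ = P·E₁/ΣAE = -203000·199000/261300000 = -154.6 MPa.

-155 MPa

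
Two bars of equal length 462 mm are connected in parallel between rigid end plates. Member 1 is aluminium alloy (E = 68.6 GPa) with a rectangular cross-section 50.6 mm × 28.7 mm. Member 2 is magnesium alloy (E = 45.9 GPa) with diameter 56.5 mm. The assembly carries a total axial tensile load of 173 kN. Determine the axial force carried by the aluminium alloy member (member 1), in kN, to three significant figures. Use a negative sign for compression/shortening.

A_1 = 1452 mm².
A_2 = 2507 mm².
Equal strain + equilibrium ⇒ each member carries load in proportion to AE: A₁E₁ = 99620000 N, A₂E₂ = 115100000 N, ΣAE = 214700000 N.
F₁ = P·A₁E₁/ΣAE = 173000·99620000/214700000 = 80270 N.

80.3 kN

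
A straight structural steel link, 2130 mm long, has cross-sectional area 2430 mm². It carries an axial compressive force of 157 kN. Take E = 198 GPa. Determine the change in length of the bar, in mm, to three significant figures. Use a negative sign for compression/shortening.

δ_mech = NL/(AE) = -157000·2130/(2430·198000) = -0.695 mm.

-0.695 mm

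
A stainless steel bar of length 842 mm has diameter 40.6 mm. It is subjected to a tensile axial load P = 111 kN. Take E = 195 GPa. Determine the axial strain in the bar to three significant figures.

4.40e-04

A = 1295 mm².
σ = N/A = 85.74 MPa; ε = σ/E = 85.74/195000 = 4.397e-04.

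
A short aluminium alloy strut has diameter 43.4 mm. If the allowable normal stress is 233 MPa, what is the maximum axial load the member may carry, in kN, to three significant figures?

345 kN

A = 1479 mm².
P_max = σ_allow · A = 233 · 1479 = 344700 N = 344.7 kN.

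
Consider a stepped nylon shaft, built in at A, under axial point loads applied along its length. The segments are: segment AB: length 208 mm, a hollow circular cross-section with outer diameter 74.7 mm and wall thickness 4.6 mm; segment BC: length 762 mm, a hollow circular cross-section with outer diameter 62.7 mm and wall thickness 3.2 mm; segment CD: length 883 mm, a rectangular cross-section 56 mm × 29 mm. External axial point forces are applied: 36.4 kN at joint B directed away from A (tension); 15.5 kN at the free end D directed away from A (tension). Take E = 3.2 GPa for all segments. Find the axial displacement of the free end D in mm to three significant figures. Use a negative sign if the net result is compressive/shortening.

12.1 mm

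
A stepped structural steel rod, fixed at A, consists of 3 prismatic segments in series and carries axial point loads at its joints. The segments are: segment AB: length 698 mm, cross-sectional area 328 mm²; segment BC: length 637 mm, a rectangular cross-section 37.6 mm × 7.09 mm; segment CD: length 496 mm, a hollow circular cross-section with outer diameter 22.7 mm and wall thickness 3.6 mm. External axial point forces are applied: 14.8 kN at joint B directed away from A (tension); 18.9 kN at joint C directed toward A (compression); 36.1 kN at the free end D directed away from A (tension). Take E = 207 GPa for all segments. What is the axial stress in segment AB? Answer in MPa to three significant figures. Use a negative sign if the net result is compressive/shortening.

Internal axial forces (sectioning from the free end, tension +): N_CD = 36.1 kN, N_BC = 17.2 kN, N_AB = 32 kN.
σ_AB = N_AB/A_AB = 32000/328 = 97.56 MPa.

97.6 MPa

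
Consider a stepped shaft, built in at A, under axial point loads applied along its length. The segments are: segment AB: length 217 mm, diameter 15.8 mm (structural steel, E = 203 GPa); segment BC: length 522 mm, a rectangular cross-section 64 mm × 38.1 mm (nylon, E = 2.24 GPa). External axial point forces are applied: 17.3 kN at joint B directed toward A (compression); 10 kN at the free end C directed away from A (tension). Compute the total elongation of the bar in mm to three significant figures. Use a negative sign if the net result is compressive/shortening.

0.916 mm

Internal axial forces (sectioning from the free end, tension +): N_BC = 10 kN, N_AB = -7.3 kN.
A_AB = 196.1 mm².
A_BC = 2438 mm².
δ_AB = -7300·217/(196.1·203000) = -0.0398 mm
δ_BC = 10000·522/(2438·2240) = 0.9557 mm
δ = Σδ_i = 0.9159 mm.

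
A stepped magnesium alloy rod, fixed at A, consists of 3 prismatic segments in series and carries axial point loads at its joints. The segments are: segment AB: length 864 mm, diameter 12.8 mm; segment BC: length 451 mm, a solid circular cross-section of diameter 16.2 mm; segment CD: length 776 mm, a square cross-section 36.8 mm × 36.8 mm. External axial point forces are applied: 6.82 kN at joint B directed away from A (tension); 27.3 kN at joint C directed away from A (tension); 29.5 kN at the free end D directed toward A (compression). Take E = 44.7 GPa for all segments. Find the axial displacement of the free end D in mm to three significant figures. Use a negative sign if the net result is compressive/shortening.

Internal axial forces (sectioning from the free end, tension +): N_CD = -29.5 kN, N_BC = -2.2 kN, N_AB = 4.62 kN.
A_AB = 128.7 mm².
A_BC = 206.1 mm².
A_CD = 1354 mm².
δ_AB = 4620·864/(128.7·44700) = 0.694 mm
δ_BC = -2200·451/(206.1·44700) = -0.1077 mm
δ_CD = -29500·776/(1354·44700) = -0.3782 mm
δ = Σδ_i = 0.2081 mm.

0.208 mm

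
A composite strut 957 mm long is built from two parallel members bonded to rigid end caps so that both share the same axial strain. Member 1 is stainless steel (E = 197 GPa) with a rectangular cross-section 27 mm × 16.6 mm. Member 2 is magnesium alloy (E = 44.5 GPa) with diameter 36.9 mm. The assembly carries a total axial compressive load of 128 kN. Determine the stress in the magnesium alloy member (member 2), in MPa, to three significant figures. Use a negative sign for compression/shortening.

A_1 = 448.2 mm².
A_2 = 1069 mm².
Equal strain + equilibrium ⇒ each member carries load in proportion to AE: A₁E₁ = 88300000 N, A₂E₂ = 47590000 N, ΣAE = 135900000 N.
σ₂ = P·E₂/ΣAE = -128000·44500/135900000 = -41.92 MPa.

-41.9 MPa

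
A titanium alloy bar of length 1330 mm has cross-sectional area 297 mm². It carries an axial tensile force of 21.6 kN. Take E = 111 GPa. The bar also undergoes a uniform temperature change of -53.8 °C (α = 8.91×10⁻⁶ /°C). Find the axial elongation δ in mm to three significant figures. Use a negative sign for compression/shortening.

0.234 mm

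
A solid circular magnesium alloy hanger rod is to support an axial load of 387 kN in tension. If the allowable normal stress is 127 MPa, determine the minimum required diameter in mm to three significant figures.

Required area A ≥ P/σ_allow = 387000/127 = 3047 mm².
For a solid circular section, d ≥ √(4A/π) = 62.29 mm.

62.3 mm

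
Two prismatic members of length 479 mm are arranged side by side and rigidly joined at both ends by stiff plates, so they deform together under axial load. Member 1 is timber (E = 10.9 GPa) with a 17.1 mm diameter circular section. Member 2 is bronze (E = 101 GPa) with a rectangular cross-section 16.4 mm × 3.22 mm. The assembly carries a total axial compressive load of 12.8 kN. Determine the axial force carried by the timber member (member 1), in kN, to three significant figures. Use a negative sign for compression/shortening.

A_1 = 229.7 mm².
A_2 = 52.81 mm².
Equal strain + equilibrium ⇒ each member carries load in proportion to AE: A₁E₁ = 2503000 N, A₂E₂ = 5334000 N, ΣAE = 7837000 N.
F₁ = P·A₁E₁/ΣAE = -12800·2503000/7837000 = -4089 N.

-4.09 kN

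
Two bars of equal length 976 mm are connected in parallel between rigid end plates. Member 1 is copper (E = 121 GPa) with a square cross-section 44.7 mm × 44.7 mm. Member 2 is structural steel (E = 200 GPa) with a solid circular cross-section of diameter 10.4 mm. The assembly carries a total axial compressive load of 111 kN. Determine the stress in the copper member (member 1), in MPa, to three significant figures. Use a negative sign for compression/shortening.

-51.9 MPa

A_1 = 1998 mm².
A_2 = 84.95 mm².
Equal strain + equilibrium ⇒ each member carries load in proportion to AE: A₁E₁ = 241800000 N, A₂E₂ = 16990000 N, ΣAE = 258800000 N.
σ₁ = P·E₁/ΣAE = -111000·121000/258800000 = -51.91 MPa.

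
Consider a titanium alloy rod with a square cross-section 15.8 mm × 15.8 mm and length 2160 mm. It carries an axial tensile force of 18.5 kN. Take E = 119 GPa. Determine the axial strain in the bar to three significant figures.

A = 249.6 mm².
σ = N/A = 74.11 MPa; ε = σ/E = 74.11/119000 = 6.227e-04.

6.23e-04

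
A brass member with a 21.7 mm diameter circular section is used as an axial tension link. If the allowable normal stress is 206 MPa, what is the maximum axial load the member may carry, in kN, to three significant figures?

A = 369.8 mm².
P_max = σ_allow · A = 206 · 369.8 = 76190 N = 76.19 kN.

76.2 kN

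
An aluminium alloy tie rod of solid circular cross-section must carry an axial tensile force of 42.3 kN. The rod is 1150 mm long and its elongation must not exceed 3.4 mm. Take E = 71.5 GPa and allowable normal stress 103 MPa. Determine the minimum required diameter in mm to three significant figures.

22.9 mm

Required area A ≥ P/σ_allow = 42300/103 = 410.7 mm².
For a solid circular section, d ≥ √(4A/π) = 22.87 mm.
Elongation limit: A ≥ PL/(Eδ_allow) = 42300·1150/(71500·3.4) = 200.1 mm² ⇒ d ≥ 15.96 mm.
The stress limit governs.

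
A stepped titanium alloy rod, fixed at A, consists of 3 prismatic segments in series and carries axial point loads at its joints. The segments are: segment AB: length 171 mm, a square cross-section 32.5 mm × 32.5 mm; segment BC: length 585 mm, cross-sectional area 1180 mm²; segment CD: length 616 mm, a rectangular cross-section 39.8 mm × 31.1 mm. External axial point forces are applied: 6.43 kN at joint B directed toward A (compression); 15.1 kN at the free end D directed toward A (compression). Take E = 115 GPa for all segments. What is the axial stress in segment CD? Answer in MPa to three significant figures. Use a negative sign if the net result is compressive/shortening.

-12.2 MPa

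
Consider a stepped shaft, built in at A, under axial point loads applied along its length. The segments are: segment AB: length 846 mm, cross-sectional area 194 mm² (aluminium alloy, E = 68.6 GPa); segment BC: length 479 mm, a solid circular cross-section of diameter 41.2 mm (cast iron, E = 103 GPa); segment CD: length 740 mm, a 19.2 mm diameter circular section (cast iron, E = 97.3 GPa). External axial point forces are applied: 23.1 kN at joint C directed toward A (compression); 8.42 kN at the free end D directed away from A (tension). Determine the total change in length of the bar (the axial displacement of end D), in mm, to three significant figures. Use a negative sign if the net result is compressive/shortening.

Internal axial forces (sectioning from the free end, tension +): N_CD = 8.42 kN, N_BC = -14.68 kN, N_AB = -14.68 kN.
A_BC = 1333 mm².
A_CD = 289.5 mm².
δ_AB = -14680·846/(194·68600) = -0.9332 mm
δ_BC = -14680·479/(1333·103000) = -0.05121 mm
δ_CD = 8420·740/(289.5·97300) = 0.2212 mm
δ = Σδ_i = -0.7632 mm.

-0.763 mm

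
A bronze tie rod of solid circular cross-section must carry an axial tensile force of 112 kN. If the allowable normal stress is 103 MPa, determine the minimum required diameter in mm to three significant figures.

Required area A ≥ P/σ_allow = 112000/103 = 1087 mm².
For a solid circular section, d ≥ √(4A/π) = 37.21 mm.

37.2 mm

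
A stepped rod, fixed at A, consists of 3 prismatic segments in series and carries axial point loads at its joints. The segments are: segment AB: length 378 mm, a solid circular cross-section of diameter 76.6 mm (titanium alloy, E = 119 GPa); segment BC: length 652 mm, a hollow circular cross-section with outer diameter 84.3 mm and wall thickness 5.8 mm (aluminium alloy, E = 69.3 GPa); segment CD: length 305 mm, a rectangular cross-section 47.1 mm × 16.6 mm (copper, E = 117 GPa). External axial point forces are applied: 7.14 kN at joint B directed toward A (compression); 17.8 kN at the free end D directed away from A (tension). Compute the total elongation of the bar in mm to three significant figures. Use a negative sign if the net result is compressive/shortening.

0.184 mm

Internal axial forces (sectioning from the free end, tension +): N_CD = 17.8 kN, N_BC = 17.8 kN, N_AB = 10.66 kN.
A_AB = 4608 mm².
A_BC = 1430 mm².
A_CD = 781.9 mm².
δ_AB = 10660·378/(4608·119000) = 0.007348 mm
δ_BC = 17800·652/(1430·69300) = 0.1171 mm
δ_CD = 17800·305/(781.9·117000) = 0.05935 mm
δ = Σδ_i = 0.1838 mm.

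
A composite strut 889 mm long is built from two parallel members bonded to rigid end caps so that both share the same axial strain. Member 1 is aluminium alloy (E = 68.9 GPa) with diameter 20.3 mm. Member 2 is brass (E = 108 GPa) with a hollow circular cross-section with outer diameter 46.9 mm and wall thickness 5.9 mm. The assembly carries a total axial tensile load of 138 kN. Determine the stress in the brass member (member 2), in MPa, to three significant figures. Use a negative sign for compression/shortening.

143 MPa

A_1 = 323.7 mm².
A_2 = 760 mm².
Equal strain + equilibrium ⇒ each member carries load in proportion to AE: A₁E₁ = 22300000 N, A₂E₂ = 82070000 N, ΣAE = 104400000 N.
σ₂ = P·E₂/ΣAE = 138000·108000/104400000 = 142.8 MPa.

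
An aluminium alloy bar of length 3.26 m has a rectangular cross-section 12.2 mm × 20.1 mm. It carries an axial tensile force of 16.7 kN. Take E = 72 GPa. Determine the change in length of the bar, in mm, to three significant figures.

3.08 mm

A = 245.2 mm².
δ_mech = NL/(AE) = 16700·3260/(245.2·72000) = 3.084 mm.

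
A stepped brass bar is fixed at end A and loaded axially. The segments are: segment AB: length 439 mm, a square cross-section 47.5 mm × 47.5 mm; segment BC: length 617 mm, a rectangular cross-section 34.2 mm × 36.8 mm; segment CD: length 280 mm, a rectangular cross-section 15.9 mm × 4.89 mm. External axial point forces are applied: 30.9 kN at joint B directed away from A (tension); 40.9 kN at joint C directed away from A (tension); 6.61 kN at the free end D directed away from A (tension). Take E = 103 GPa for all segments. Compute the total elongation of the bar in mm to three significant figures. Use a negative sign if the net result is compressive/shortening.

0.605 mm

Internal axial forces (sectioning from the free end, tension +): N_CD = 6.61 kN, N_BC = 47.51 kN, N_AB = 78.41 kN.
A_AB = 2256 mm².
A_BC = 1259 mm².
A_CD = 77.75 mm².
δ_AB = 78410·439/(2256·103000) = 0.1481 mm
δ_BC = 47510·617/(1259·103000) = 0.2261 mm
δ_CD = 6610·280/(77.75·103000) = 0.2311 mm
δ = Σδ_i = 0.6054 mm.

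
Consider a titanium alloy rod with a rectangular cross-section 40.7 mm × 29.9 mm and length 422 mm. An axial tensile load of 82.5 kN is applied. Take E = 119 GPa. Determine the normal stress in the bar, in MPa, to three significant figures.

A = 1217 mm².
σ = N/A = 82500/1217 = 67.79 MPa.

67.8 MPa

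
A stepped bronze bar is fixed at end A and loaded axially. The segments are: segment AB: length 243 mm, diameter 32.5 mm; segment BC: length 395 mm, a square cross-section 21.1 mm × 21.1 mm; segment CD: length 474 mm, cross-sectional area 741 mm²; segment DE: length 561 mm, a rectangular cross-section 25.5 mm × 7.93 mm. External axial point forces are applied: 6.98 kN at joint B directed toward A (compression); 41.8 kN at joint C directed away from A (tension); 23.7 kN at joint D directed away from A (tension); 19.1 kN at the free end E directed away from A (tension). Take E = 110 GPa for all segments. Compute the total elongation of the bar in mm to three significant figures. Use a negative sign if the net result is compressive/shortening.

Internal axial forces (sectioning from the free end, tension +): N_DE = 19.1 kN, N_CD = 42.8 kN, N_BC = 84.6 kN, N_AB = 77.62 kN.
A_AB = 829.6 mm².
A_BC = 445.2 mm².
A_DE = 202.2 mm².
δ_AB = 77620·243/(829.6·110000) = 0.2067 mm
δ_BC = 84600·395/(445.2·110000) = 0.6824 mm
δ_CD = 42800·474/(741·110000) = 0.2489 mm
δ_DE = 19100·561/(202.2·110000) = 0.4817 mm
δ = Σδ_i = 1.62 mm.

1.62 mm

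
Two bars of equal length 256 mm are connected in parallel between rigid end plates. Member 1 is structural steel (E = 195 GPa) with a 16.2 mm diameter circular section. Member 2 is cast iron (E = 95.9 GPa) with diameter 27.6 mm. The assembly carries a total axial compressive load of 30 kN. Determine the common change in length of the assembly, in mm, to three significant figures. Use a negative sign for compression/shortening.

A_1 = 206.1 mm².
A_2 = 598.3 mm².
Equal strain + equilibrium ⇒ each member carries load in proportion to AE: A₁E₁ = 40190000 N, A₂E₂ = 57380000 N, ΣAE = 97570000 N.
δ = PL/ΣAE = -30000·256/97570000 = -0.07871 mm.

-0.0787 mm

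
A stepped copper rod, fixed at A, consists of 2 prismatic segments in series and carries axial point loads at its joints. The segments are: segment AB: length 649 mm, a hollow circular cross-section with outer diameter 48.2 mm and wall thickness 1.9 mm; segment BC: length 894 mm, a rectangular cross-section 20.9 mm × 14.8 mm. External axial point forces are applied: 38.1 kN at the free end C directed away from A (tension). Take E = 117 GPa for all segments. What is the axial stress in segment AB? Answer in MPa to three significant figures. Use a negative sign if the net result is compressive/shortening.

Internal axial forces (sectioning from the free end, tension +): N_BC = 38.1 kN, N_AB = 38.1 kN.
A_AB = 276.4 mm².
σ_AB = N_AB/A_AB = 38100/276.4 = 137.9 MPa.

138 MPa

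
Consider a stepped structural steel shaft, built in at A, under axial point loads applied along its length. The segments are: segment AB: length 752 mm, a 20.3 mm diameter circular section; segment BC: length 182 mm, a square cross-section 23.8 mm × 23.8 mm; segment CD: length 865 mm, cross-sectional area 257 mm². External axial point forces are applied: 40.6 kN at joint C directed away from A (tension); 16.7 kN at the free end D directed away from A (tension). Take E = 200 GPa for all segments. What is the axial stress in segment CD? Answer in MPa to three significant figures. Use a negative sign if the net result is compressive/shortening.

65.0 MPa

Internal axial forces (sectioning from the free end, tension +): N_CD = 16.7 kN, N_BC = 57.3 kN, N_AB = 57.3 kN.
σ_CD = N_CD/A_CD = 16700/257 = 64.98 MPa.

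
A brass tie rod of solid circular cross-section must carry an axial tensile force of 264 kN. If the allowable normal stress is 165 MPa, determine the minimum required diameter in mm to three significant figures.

Required area A ≥ P/σ_allow = 264000/165 = 1600 mm².
For a solid circular section, d ≥ √(4A/π) = 45.14 mm.

45.1 mm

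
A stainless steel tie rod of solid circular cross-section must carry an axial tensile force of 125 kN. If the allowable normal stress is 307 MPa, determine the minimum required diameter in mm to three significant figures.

Required area A ≥ P/σ_allow = 125000/307 = 407.2 mm².
For a solid circular section, d ≥ √(4A/π) = 22.77 mm.

22.8 mm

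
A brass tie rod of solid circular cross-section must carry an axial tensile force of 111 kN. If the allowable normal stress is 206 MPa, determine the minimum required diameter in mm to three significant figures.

Required area A ≥ P/σ_allow = 111000/206 = 538.8 mm².
For a solid circular section, d ≥ √(4A/π) = 26.19 mm.

26.2 mm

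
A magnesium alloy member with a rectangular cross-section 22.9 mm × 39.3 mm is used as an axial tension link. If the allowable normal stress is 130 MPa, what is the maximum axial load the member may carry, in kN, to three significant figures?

A = 900 mm².
P_max = σ_allow · A = 130 · 900 = 117000 N = 117 kN.

117 kN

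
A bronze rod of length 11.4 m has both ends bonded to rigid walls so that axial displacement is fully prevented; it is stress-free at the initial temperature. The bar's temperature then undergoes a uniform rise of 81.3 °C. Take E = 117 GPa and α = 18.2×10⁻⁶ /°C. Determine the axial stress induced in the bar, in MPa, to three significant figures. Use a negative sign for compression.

Free thermal expansion αLΔT = 18.2e-6 · 11400 · 81.3 = 16.87 mm.
The walls impose strain ε = −(16.87)/11400 = -1.4797e-03; σ = Eε = 117000 · -1.4797e-03 = -173.1 MPa.

-173 MPa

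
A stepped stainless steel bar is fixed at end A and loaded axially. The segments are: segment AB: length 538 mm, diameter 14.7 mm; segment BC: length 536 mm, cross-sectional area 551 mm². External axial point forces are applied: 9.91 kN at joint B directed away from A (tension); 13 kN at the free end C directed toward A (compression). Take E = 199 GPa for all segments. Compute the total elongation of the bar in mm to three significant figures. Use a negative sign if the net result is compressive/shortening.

Internal axial forces (sectioning from the free end, tension +): N_BC = -13 kN, N_AB = -3.09 kN.
A_AB = 169.7 mm².
δ_AB = -3090·538/(169.7·199000) = -0.04922 mm
δ_BC = -13000·536/(551·199000) = -0.06355 mm
δ = Σδ_i = -0.1128 mm.

-0.113 mm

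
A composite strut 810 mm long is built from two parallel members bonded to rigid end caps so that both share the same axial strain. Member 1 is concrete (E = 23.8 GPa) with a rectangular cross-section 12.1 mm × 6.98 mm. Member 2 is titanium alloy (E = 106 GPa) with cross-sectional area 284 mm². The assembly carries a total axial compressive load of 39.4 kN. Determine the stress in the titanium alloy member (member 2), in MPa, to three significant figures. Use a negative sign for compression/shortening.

-130 MPa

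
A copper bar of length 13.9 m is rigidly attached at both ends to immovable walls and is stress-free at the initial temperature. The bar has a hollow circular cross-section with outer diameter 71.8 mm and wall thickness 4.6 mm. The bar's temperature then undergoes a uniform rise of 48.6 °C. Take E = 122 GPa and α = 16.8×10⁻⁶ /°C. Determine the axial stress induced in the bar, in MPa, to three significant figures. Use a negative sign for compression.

Free thermal expansion αLΔT = 16.8e-6 · 13900 · 48.6 = 11.35 mm.
The walls impose strain ε = −(11.35)/13900 = -8.1648e-04; σ = Eε = 122000 · -8.1648e-04 = -99.61 MPa.

-99.6 MPa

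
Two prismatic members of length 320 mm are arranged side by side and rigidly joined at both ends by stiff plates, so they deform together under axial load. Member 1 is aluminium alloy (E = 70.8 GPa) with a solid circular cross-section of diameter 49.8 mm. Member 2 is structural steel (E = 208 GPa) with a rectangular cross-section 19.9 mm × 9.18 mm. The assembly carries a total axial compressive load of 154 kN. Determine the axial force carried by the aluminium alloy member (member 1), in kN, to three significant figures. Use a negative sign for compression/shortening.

-121 kN

A_1 = 1948 mm².
A_2 = 182.7 mm².
Equal strain + equilibrium ⇒ each member carries load in proportion to AE: A₁E₁ = 137900000 N, A₂E₂ = 38000000 N, ΣAE = 175900000 N.
F₁ = P·A₁E₁/ΣAE = -154000·137900000/175900000 = -120700 N.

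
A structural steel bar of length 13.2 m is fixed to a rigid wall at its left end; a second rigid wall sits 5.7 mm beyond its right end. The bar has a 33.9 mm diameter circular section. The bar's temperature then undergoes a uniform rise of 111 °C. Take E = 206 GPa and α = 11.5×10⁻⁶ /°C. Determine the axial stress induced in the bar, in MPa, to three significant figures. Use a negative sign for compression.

Free thermal expansion αLΔT = 11.5e-6 · 13200 · 111 = 16.85 mm.
The walls engage after the gap closes; constrained expansion = 16.85 − 5.7 = 11.15 mm.
The walls impose strain ε = −(11.15)/13200 = -8.4468e-04; σ = Eε = 206000 · -8.4468e-04 = -174 MPa.

-174 MPa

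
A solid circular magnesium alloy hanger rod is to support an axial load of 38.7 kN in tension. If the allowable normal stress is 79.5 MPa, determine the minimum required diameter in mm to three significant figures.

Required area A ≥ P/σ_allow = 38700/79.5 = 486.8 mm².
For a solid circular section, d ≥ √(4A/π) = 24.9 mm.

24.9 mm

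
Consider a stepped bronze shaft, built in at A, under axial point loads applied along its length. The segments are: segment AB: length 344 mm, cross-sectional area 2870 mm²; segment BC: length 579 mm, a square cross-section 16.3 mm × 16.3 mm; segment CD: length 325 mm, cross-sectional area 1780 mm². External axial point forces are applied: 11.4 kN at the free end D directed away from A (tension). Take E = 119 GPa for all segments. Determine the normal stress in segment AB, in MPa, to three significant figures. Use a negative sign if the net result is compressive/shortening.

3.97 MPa

Internal axial forces (sectioning from the free end, tension +): N_CD = 11.4 kN, N_BC = 11.4 kN, N_AB = 11.4 kN.
σ_AB = N_AB/A_AB = 11400/2870 = 3.972 MPa.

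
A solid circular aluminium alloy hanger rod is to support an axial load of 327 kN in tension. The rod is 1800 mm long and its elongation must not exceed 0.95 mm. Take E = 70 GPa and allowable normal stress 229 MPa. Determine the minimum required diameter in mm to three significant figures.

106 mm

Required area A ≥ P/σ_allow = 327000/229 = 1428 mm².
For a solid circular section, d ≥ √(4A/π) = 42.64 mm.
Elongation limit: A ≥ PL/(Eδ_allow) = 327000·1800/(70000·0.95) = 8851 mm² ⇒ d ≥ 106.2 mm.
The elongation limit governs.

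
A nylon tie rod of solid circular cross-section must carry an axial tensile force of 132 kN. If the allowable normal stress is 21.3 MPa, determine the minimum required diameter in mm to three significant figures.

Required area A ≥ P/σ_allow = 132000/21.3 = 6197 mm².
For a solid circular section, d ≥ √(4A/π) = 88.83 mm.

88.8 mm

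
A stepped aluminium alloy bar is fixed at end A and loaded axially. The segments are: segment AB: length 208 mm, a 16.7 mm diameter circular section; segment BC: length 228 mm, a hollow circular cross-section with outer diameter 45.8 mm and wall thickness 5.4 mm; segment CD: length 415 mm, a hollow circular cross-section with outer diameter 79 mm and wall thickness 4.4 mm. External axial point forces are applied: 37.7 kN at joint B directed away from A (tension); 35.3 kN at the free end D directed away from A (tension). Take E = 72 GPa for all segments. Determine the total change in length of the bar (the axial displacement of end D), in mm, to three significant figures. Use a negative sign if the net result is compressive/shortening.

1.32 mm

Internal axial forces (sectioning from the free end, tension +): N_CD = 35.3 kN, N_BC = 35.3 kN, N_AB = 73 kN.
A_AB = 219 mm².
A_BC = 685.4 mm².
A_CD = 1031 mm².
δ_AB = 73000·208/(219·72000) = 0.9628 mm
δ_BC = 35300·228/(685.4·72000) = 0.1631 mm
δ_CD = 35300·415/(1031·72000) = 0.1973 mm
δ = Σδ_i = 1.323 mm.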